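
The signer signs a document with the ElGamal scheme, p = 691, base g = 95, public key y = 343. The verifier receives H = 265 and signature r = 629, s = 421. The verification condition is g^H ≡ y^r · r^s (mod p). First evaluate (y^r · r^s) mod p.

343^629 mod 691 = 100
629^421 mod 691 = 421
y^r · r^s ≡ 100·421 = 42100 ≡ 640 (mod 691)

640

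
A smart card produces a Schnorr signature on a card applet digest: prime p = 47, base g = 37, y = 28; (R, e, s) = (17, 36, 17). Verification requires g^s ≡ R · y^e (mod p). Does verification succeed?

g^s mod p:
37^2 = 1369 ≡ 6
37^4 ≡ 6^2 = 36
37^8 ≡ 36^2 = 1296 ≡ 27
37^16 ≡ 27^2 = 729 ≡ 24
17 = 16 + 1, so 37^17 ≡ 24·37 ≡ 42 (mod 47)
R · y^e mod p:
28^2 = 784 ≡ 32
28^4 ≡ 32^2 = 1024 ≡ 37
28^8 ≡ 37^2 = 1369 ≡ 6
28^16 ≡ 6^2 = 36
28^32 ≡ 36^2 = 1296 ≡ 27
36 = 32 + 4, so 28^36 ≡ 27·37 ≡ 12 (mod 47)
17·12 = 204 ≡ 16 (mod 47)
42 ≠ 16; the check fails.

fails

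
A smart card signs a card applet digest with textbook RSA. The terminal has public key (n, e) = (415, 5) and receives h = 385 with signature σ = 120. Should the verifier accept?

σ^5 mod 415 = 30
σ^5 mod 415 = 30, but h = 385.

reject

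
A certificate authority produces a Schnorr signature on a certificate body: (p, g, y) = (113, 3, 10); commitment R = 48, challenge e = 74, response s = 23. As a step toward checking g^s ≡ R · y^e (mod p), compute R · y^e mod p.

10^2 = 100
10^4 ≡ 100^2 = 10000 ≡ 56
10^8 ≡ 56^2 = 3136 ≡ 85
10^16 ≡ 85^2 = 7225 ≡ 106
10^32 ≡ 106^2 = 11236 ≡ 49
10^64 ≡ 49^2 = 2401 ≡ 28
74 = 64 + 8 + 2, so 10^74 ≡ 28·85·100 ≡ 22 (mod 113)
R · y^e ≡ 48·22 = 1056 ≡ 39 (mod 113)

39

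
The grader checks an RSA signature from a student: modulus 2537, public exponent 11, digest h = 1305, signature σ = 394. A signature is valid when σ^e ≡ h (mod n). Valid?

no

σ^2 ≡ 394^2 = 155236 ≡ 479
σ^4 ≡ 479^2 = 229441 ≡ 1111
σ^8 ≡ 1111^2 = 1234321 ≡ 1339
11 = 8 + 2 + 1, so σ^11 ≡ 1339·479·394 ≡ 1155 (mod 2537)
1155 ≠ 1305, so verification fails.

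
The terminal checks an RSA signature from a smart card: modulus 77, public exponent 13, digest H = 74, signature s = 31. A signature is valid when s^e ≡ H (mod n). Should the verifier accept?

reject

s^13 mod 77 = 3
s^13 mod 77 = 3, but H = 74.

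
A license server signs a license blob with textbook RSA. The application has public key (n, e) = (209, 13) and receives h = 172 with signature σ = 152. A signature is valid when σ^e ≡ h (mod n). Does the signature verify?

does not verify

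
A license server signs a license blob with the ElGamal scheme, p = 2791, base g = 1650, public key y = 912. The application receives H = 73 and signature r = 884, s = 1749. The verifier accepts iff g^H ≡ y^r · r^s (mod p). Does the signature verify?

verifies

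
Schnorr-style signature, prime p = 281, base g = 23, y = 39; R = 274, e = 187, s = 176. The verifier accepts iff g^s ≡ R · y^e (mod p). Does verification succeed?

passes

g^s mod p:
23^176 mod 281 = 256
R · y^e mod p:
39^187 mod 281 = 124
274·124 = 33976 ≡ 256 (mod 281)
256 ≡ 256 (mod 281); signature holds.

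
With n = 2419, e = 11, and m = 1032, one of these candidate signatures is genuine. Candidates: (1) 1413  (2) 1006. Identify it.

2

Candidate 1: 1413^2 = 1996569 ≡ 894; 1413^4 ≡ 894^2 = 799236 ≡ 966; 1413^8 ≡ 966^2 = 933156 ≡ 1841; 11 = 8 + 2 + 1, so 1413^11 ≡ 1841·894·1413 ≡ 1387 (mod 2419)
Candidate 2: 1006^2 = 1012036 ≡ 894; 1006^4 ≡ 894^2 = 799236 ≡ 966; 1006^8 ≡ 966^2 = 933156 ≡ 1841; 11 = 8 + 2 + 1, so 1006^11 ≡ 1841·894·1006 ≡ 1032 (mod 2419)
  → matches m = 1032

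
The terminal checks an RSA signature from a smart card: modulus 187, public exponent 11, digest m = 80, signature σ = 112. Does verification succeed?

fails

σ^2 ≡ 112^2 = 12544 ≡ 15
σ^4 ≡ 15^2 = 225 ≡ 38
σ^8 ≡ 38^2 = 1444 ≡ 135
11 = 8 + 2 + 1, so σ^11 ≡ 135·15·112 ≡ 156 (mod 187)
σ^11 mod 187 = 156, but m = 80.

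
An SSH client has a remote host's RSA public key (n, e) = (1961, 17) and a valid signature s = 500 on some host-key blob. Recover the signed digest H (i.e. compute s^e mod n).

s^2 ≡ 500^2 = 250000 ≡ 953
s^4 ≡ 953^2 = 908209 ≡ 266
s^8 ≡ 266^2 = 70756 ≡ 160
s^16 ≡ 160^2 = 25600 ≡ 107
17 = 16 + 1, so s^17 ≡ 107·500 ≡ 553 (mod 1961)

553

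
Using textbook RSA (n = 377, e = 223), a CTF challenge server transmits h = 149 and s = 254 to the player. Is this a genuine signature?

Squares mod 377: s^1≡254, s^2≡49, s^4≡139, s^8≡94, s^16≡165, s^32≡81, s^64≡152, s^128≡107
223 = 128 + 64 + 16 + 8 + 4 + 2 + 1, so s^223 ≡ 107·152·165·94·139·49·254 ≡ 149 (mod 377)
Since 149 equals the digest 149, verification succeeds.

genuine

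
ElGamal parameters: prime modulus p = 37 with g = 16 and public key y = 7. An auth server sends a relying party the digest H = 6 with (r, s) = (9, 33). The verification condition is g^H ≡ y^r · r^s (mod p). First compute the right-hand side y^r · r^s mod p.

7^2 = 49 ≡ 12
7^4 ≡ 12^2 = 144 ≡ 33
7^8 ≡ 33^2 = 1089 ≡ 16
9 = 8 + 1, so 7^9 ≡ 16·7 ≡ 1 (mod 37)
9^2 = 81 ≡ 7
9^4 ≡ 7^2 = 49 ≡ 12
9^8 ≡ 12^2 = 144 ≡ 33
9^16 ≡ 33^2 = 1089 ≡ 16
9^32 ≡ 16^2 = 256 ≡ 34
33 = 32 + 1, so 9^33 ≡ 34·9 ≡ 10 (mod 37)
y^r · r^s ≡ 1·10 = 10 ≡ 10 (mod 37)

10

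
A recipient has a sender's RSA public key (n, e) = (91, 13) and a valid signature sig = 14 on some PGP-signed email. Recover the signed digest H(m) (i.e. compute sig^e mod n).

sig^2 ≡ 14^2 = 196 ≡ 14
sig^4 ≡ 14^2 = 196 ≡ 14
sig^8 ≡ 14^2 = 196 ≡ 14
13 = 8 + 4 + 1, so sig^13 ≡ 14·14·14 ≡ 14 (mod 91)

14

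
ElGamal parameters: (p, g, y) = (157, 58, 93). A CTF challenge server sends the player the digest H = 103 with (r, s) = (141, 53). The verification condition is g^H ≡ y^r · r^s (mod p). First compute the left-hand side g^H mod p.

111

Squares mod 157: 58^1≡58, 58^2≡67, 58^4≡93, 58^8≡14, 58^16≡39, 58^32≡108, 58^64≡46
103 = 64 + 32 + 4 + 2 + 1, so 58^103 ≡ 46·108·93·67·58 ≡ 111 (mod 157)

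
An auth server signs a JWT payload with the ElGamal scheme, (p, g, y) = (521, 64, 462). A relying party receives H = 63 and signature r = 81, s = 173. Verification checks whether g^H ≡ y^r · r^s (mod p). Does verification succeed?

fails

Left side g^H mod p:
Squares mod 521: 64^1≡64, 64^2≡449, 64^4≡495, 64^8≡155, 64^16≡59, 64^32≡355
63 = 32 + 16 + 8 + 4 + 2 + 1, so 64^63 ≡ 355·59·155·495·449·64 ≡ 398 (mod 521)
Right side y^r · r^s mod p:
Squares mod 521: 462^1≡462, 462^2≡355, 462^4≡464, 462^8≡123, 462^16≡20, 462^32≡400, 462^64≡53
81 = 64 + 16 + 1, so 462^81 ≡ 53·20·462 ≡ 501 (mod 521)
Squares mod 521: 81^1≡81, 81^2≡309, 81^4≡138, 81^8≡288, 81^16≡105, 81^32≡84, 81^64≡283, 81^128≡376
173 = 128 + 32 + 8 + 4 + 1, so 81^173 ≡ 376·84·288·138·81 ≡ 57 (mod 521)
501·57 = 28557 ≡ 423 (mod 521)
398 ≠ 423, so verification fails.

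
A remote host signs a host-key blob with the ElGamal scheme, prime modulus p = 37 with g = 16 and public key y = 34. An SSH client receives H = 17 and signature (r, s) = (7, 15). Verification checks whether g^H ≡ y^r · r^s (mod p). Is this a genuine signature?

Left side g^H mod p:
16^2 = 256 ≡ 34
16^4 ≡ 34^2 = 1156 ≡ 9
16^8 ≡ 9^2 = 81 ≡ 7
16^16 ≡ 7^2 = 49 ≡ 12
17 = 16 + 1, so 16^17 ≡ 12·16 ≡ 7 (mod 37)
Right side y^r · r^s mod p:
34^2 = 1156 ≡ 9
34^4 ≡ 9^2 = 81 ≡ 7
7 = 4 + 2 + 1, so 34^7 ≡ 7·9·34 ≡ 33 (mod 37)
7^2 = 49 ≡ 12
7^4 ≡ 12^2 = 144 ≡ 33
7^8 ≡ 33^2 = 1089 ≡ 16
15 = 8 + 4 + 2 + 1, so 7^15 ≡ 16·33·12·7 ≡ 26 (mod 37)
33·26 = 858 ≡ 7 (mod 37)
7 ≡ 7 (mod 37), so the signature is genuine.

genuine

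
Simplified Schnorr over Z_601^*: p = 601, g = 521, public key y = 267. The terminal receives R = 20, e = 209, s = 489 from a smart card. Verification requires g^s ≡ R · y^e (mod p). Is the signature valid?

valid

g^s mod p:
Squares mod 601: 521^1≡521, 521^2≡390, 521^4≡47, 521^8≡406, 521^16≡162, 521^32≡401, 521^64≡334, 521^128≡371, 521^256≡12
489 = 256 + 128 + 64 + 32 + 8 + 1, so 521^489 ≡ 12·371·334·401·406·521 ≡ 187 (mod 601)
R · y^e mod p:
Squares mod 601: 267^1≡267, 267^2≡371, 267^4≡12, 267^8≡144, 267^16≡302, 267^32≡453, 267^64≡268, 267^128≡305
209 = 128 + 64 + 16 + 1, so 267^209 ≡ 305·268·302·267 ≡ 400 (mod 601)
20·400 = 8000 ≡ 187 (mod 601)
187 ≡ 187 (mod 601); signature holds.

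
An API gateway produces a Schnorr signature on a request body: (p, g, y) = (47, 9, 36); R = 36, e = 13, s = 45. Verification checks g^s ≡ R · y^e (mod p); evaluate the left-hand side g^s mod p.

21

9^2 = 81 ≡ 34
9^4 ≡ 34^2 = 1156 ≡ 28
9^8 ≡ 28^2 = 784 ≡ 32
9^16 ≡ 32^2 = 1024 ≡ 37
9^32 ≡ 37^2 = 1369 ≡ 6
45 = 32 + 8 + 4 + 1, so 9^45 ≡ 6·32·28·9 ≡ 21 (mod 47)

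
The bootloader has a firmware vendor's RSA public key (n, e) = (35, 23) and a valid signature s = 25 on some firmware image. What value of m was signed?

s^2 ≡ 25^2 = 625 ≡ 30
s^4 ≡ 30^2 = 900 ≡ 25
s^8 ≡ 25^2 = 625 ≡ 30
s^16 ≡ 30^2 = 900 ≡ 25
23 = 16 + 4 + 2 + 1, so s^23 ≡ 25·25·30·25 ≡ 30 (mod 35)

30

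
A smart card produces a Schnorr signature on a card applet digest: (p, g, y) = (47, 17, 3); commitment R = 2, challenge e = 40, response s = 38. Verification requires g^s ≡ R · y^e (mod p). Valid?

no

g^s mod p:
Squares mod 47: 17^1≡17, 17^2≡7, 17^4≡2, 17^8≡4, 17^16≡16, 17^32≡21
38 = 32 + 4 + 2, so 17^38 ≡ 21·2·7 ≡ 12 (mod 47)
R · y^e mod p:
Squares mod 47: 3^1≡3, 3^2≡9, 3^4≡34, 3^8≡28, 3^16≡32, 3^32≡37
40 = 32 + 8, so 3^40 ≡ 37·28 ≡ 2 (mod 47)
2·2 = 4 ≡ 4 (mod 47)
12 ≠ 4; the check fails.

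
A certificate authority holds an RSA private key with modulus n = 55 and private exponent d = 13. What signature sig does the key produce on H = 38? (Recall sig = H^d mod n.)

48

H^2 ≡ 38^2 = 1444 ≡ 14
H^4 ≡ 14^2 = 196 ≡ 31
H^8 ≡ 31^2 = 961 ≡ 26
13 = 8 + 4 + 1, so H^13 ≡ 26·31·38 ≡ 48 (mod 55)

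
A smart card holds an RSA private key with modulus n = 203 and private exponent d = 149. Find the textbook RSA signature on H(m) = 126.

(H(m))^2 ≡ 126^2 = 15876 ≡ 42
(H(m))^4 ≡ 42^2 = 1764 ≡ 140
(H(m))^8 ≡ 140^2 = 19600 ≡ 112
(H(m))^16 ≡ 112^2 = 12544 ≡ 161
(H(m))^32 ≡ 161^2 = 25921 ≡ 140
(H(m))^64 ≡ 140^2 = 19600 ≡ 112
(H(m))^128 ≡ 112^2 = 12544 ≡ 161
149 = 128 + 16 + 4 + 1, so (H(m))^149 ≡ 161·161·140·126 ≡ 105 (mod 203)

105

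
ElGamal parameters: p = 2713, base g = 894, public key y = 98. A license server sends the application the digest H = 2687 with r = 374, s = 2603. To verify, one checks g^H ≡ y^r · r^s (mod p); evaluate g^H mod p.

894^2687 mod 2713 = 2494

2494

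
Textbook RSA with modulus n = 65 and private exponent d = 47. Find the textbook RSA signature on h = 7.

28

h^2 ≡ 7^2 = 49
h^4 ≡ 49^2 = 2401 ≡ 61
h^8 ≡ 61^2 = 3721 ≡ 16
h^16 ≡ 16^2 = 256 ≡ 61
h^32 ≡ 61^2 = 3721 ≡ 16
47 = 32 + 8 + 4 + 2 + 1, so h^47 ≡ 16·16·61·49·7 ≡ 28 (mod 65)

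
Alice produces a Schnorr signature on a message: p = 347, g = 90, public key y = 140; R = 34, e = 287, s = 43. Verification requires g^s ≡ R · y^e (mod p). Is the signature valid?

invalid

g^s mod p:
90^2 = 8100 ≡ 119
90^4 ≡ 119^2 = 14161 ≡ 281
90^8 ≡ 281^2 = 78961 ≡ 192
90^16 ≡ 192^2 = 36864 ≡ 82
90^32 ≡ 82^2 = 6724 ≡ 131
43 = 32 + 8 + 2 + 1, so 90^43 ≡ 131·192·119·90 ≡ 85 (mod 347)
R · y^e mod p:
140^2 = 19600 ≡ 168
140^4 ≡ 168^2 = 28224 ≡ 117
140^8 ≡ 117^2 = 13689 ≡ 156
140^16 ≡ 156^2 = 24336 ≡ 46
140^32 ≡ 46^2 = 2116 ≡ 34
140^64 ≡ 34^2 = 1156 ≡ 115
140^128 ≡ 115^2 = 13225 ≡ 39
140^256 ≡ 39^2 = 1521 ≡ 133
287 = 256 + 16 + 8 + 4 + 2 + 1, so 140^287 ≡ 133·46·156·117·168·140 ≡ 67 (mod 347)
34·67 = 2278 ≡ 196 (mod 347)
85 ≠ 196; the check fails.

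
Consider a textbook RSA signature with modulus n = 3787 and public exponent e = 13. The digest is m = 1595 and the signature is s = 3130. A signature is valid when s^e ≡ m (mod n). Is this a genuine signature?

s^2 ≡ 3130^2 = 9796900 ≡ 3718
s^4 ≡ 3718^2 = 13823524 ≡ 974
s^8 ≡ 974^2 = 948676 ≡ 1926
13 = 8 + 4 + 1, so s^13 ≡ 1926·974·3130 ≡ 869 (mod 3787)
s^13 mod 3787 = 869, but m = 1595.

forged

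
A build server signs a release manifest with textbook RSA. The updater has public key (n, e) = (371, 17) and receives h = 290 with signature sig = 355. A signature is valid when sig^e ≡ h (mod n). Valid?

yes

sig^2 ≡ 355^2 = 126025 ≡ 256
sig^4 ≡ 256^2 = 65536 ≡ 240
sig^8 ≡ 240^2 = 57600 ≡ 95
sig^16 ≡ 95^2 = 9025 ≡ 121
17 = 16 + 1, so sig^17 ≡ 121·355 ≡ 290 (mod 371)
Since 290 equals the digest 290, verification succeeds.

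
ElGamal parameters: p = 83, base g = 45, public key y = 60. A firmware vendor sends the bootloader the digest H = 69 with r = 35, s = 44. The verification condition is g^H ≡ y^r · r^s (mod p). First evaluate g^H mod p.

6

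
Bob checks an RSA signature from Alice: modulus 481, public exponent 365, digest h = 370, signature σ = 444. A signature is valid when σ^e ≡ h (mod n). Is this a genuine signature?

σ^2 ≡ 444^2 = 197136 ≡ 407
σ^4 ≡ 407^2 = 165649 ≡ 185
σ^8 ≡ 185^2 = 34225 ≡ 74
σ^16 ≡ 74^2 = 5476 ≡ 185
σ^32 ≡ 185^2 = 34225 ≡ 74
σ^64 ≡ 74^2 = 5476 ≡ 185
σ^128 ≡ 185^2 = 34225 ≡ 74
σ^256 ≡ 74^2 = 5476 ≡ 185
365 = 256 + 64 + 32 + 8 + 4 + 1, so σ^365 ≡ 185·185·74·74·185·444 ≡ 370 (mod 481)
σ^365 mod 481 = 370 matches h.

genuine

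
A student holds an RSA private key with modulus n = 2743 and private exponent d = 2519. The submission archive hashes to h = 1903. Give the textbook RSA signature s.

2374

h^2 ≡ 1903^2 = 3621409 ≡ 649
h^4 ≡ 649^2 = 421201 ≡ 1522
h^8 ≡ 1522^2 = 2316484 ≡ 1392
h^16 ≡ 1392^2 = 1937664 ≡ 1106
h^32 ≡ 1106^2 = 1223236 ≡ 2601
h^64 ≡ 2601^2 = 6765201 ≡ 963
h^128 ≡ 963^2 = 927369 ≡ 235
h^256 ≡ 235^2 = 55225 ≡ 365
h^512 ≡ 365^2 = 133225 ≡ 1561
h^1024 ≡ 1561^2 = 2436721 ≡ 937
h^2048 ≡ 937^2 = 877969 ≡ 209
2519 = 2048 + 256 + 128 + 64 + 16 + 4 + 2 + 1, so h^2519 ≡ 209·365·235·963·1106·1522·649·1903 ≡ 2374 (mod 2743)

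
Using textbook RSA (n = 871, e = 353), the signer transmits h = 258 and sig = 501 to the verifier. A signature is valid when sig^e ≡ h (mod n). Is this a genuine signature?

genuine

sig^2 ≡ 501^2 = 251001 ≡ 153
sig^4 ≡ 153^2 = 23409 ≡ 763
sig^8 ≡ 763^2 = 582169 ≡ 341
sig^16 ≡ 341^2 = 116281 ≡ 438
sig^32 ≡ 438^2 = 191844 ≡ 224
sig^64 ≡ 224^2 = 50176 ≡ 529
sig^128 ≡ 529^2 = 279841 ≡ 250
sig^256 ≡ 250^2 = 62500 ≡ 659
353 = 256 + 64 + 32 + 1, so sig^353 ≡ 659·529·224·501 ≡ 258 (mod 871)
258 = h, so the signature checks out.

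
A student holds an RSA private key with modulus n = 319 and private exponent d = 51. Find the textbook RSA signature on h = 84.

282

Squares mod 319: h^1≡84, h^2≡38, h^4≡168, h^8≡152, h^16≡136, h^32≡313
51 = 32 + 16 + 2 + 1, so h^51 ≡ 313·136·38·84 ≡ 282 (mod 319)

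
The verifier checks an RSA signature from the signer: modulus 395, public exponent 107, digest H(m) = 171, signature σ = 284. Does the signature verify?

Squares mod 395: σ^1≡284, σ^2≡76, σ^4≡246, σ^8≡81, σ^16≡241, σ^32≡16, σ^64≡256
107 = 64 + 32 + 8 + 2 + 1, so σ^107 ≡ 256·16·81·76·284 ≡ 224 (mod 395)
224 ≠ 171, so verification fails.

does not verify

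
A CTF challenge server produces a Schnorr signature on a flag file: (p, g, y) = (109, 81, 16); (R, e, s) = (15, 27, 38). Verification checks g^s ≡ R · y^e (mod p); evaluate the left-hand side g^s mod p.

81^2 = 6561 ≡ 21
81^4 ≡ 21^2 = 441 ≡ 5
81^8 ≡ 5^2 = 25
81^16 ≡ 25^2 = 625 ≡ 80
81^32 ≡ 80^2 = 6400 ≡ 78
38 = 32 + 4 + 2, so 81^38 ≡ 78·5·21 ≡ 15 (mod 109)

15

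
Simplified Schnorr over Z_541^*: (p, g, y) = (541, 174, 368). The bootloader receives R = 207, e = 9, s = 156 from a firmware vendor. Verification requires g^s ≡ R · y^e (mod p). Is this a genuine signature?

g^s mod p:
174^2 = 30276 ≡ 521
174^4 ≡ 521^2 = 271441 ≡ 400
174^8 ≡ 400^2 = 160000 ≡ 405
174^16 ≡ 405^2 = 164025 ≡ 102
174^32 ≡ 102^2 = 10404 ≡ 125
174^64 ≡ 125^2 = 15625 ≡ 477
174^128 ≡ 477^2 = 227529 ≡ 309
156 = 128 + 16 + 8 + 4, so 174^156 ≡ 309·102·405·400 ≡ 198 (mod 541)
R · y^e mod p:
368^2 = 135424 ≡ 174
368^4 ≡ 174^2 = 30276 ≡ 521
368^8 ≡ 521^2 = 271441 ≡ 400
9 = 8 + 1, so 368^9 ≡ 400·368 ≡ 48 (mod 541)
207·48 = 9936 ≡ 198 (mod 541)
198 ≡ 198 (mod 541); signature holds.

genuine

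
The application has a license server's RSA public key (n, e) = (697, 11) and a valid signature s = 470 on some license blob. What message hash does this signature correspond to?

403

s^2 ≡ 470^2 = 220900 ≡ 648
s^4 ≡ 648^2 = 419904 ≡ 310
s^8 ≡ 310^2 = 96100 ≡ 611
11 = 8 + 2 + 1, so s^11 ≡ 611·648·470 ≡ 403 (mod 697)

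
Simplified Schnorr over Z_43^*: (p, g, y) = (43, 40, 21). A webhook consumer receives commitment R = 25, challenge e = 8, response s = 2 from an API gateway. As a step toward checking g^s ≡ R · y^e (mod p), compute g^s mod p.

Squares mod 43: 40^1≡40, 40^2≡9
40^2 ≡ 9 (mod 43)

9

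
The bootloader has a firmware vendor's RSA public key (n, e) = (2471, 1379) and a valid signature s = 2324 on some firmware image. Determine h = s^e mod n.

1897

s^2 ≡ 2324^2 = 5400976 ≡ 1841
s^4 ≡ 1841^2 = 3389281 ≡ 1540
s^8 ≡ 1540^2 = 2371600 ≡ 1911
s^16 ≡ 1911^2 = 3651921 ≡ 2254
s^32 ≡ 2254^2 = 5080516 ≡ 140
s^64 ≡ 140^2 = 19600 ≡ 2303
s^128 ≡ 2303^2 = 5303809 ≡ 1043
s^256 ≡ 1043^2 = 1087849 ≡ 609
s^512 ≡ 609^2 = 370881 ≡ 231
s^1024 ≡ 231^2 = 53361 ≡ 1470
1379 = 1024 + 256 + 64 + 32 + 2 + 1, so s^1379 ≡ 1470·609·2303·140·1841·2324 ≡ 1897 (mod 2471)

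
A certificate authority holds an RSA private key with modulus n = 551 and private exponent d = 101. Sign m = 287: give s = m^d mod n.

433

m^2 ≡ 287^2 = 82369 ≡ 270
m^4 ≡ 270^2 = 72900 ≡ 168
m^8 ≡ 168^2 = 28224 ≡ 123
m^16 ≡ 123^2 = 15129 ≡ 252
m^32 ≡ 252^2 = 63504 ≡ 139
m^64 ≡ 139^2 = 19321 ≡ 36
101 = 64 + 32 + 4 + 1, so m^101 ≡ 36·139·168·287 ≡ 433 (mod 551)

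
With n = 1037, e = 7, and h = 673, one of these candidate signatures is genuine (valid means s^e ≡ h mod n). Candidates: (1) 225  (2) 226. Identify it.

Candidate 1: Squares mod 1037: 225^1≡225, 225^2≡849, 225^4≡86; 7 = 4 + 2 + 1, so 225^7 ≡ 86·849·225 ≡ 1033 (mod 1037)
Candidate 2: Squares mod 1037: 226^1≡226, 226^2≡263, 226^4≡727; 7 = 4 + 2 + 1, so 226^7 ≡ 727·263·226 ≡ 673 (mod 1037)
  → matches h = 673

2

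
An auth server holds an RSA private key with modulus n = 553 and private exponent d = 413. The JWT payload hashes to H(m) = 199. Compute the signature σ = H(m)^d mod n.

12

(H(m))^2 ≡ 199^2 = 39601 ≡ 338
(H(m))^4 ≡ 338^2 = 114244 ≡ 326
(H(m))^8 ≡ 326^2 = 106276 ≡ 100
(H(m))^16 ≡ 100^2 = 10000 ≡ 46
(H(m))^32 ≡ 46^2 = 2116 ≡ 457
(H(m))^64 ≡ 457^2 = 208849 ≡ 368
(H(m))^128 ≡ 368^2 = 135424 ≡ 492
(H(m))^256 ≡ 492^2 = 242064 ≡ 403
413 = 256 + 128 + 16 + 8 + 4 + 1, so (H(m))^413 ≡ 403·492·46·100·326·199 ≡ 12 (mod 553)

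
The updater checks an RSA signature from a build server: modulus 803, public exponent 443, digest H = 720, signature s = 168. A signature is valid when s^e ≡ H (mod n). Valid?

s^443 mod 803 = 720
s^443 mod 803 = 720 matches H.

yes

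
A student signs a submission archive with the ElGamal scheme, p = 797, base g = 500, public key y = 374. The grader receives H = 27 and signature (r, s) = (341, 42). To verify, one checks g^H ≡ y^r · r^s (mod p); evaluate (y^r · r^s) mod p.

Squares mod 797: 374^1≡374, 374^2≡401, 374^4≡604, 374^8≡587, 374^16≡265, 374^32≡89, 374^64≡748, 374^128≡10, 374^256≡100
341 = 256 + 64 + 16 + 4 + 1, so 374^341 ≡ 100·748·265·604·374 ≡ 42 (mod 797)
Squares mod 797: 341^1≡341, 341^2≡716, 341^4≡185, 341^8≡751, 341^16≡522, 341^32≡707
42 = 32 + 8 + 2, so 341^42 ≡ 707·751·716 ≡ 197 (mod 797)
y^r · r^s ≡ 42·197 = 8274 ≡ 304 (mod 797)

304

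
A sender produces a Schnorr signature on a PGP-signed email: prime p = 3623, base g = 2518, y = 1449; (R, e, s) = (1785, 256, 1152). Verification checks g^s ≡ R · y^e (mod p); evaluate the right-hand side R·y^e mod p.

1257

1449^2 = 2099601 ≡ 1884
1449^4 ≡ 1884^2 = 3549456 ≡ 2539
1449^8 ≡ 2539^2 = 6446521 ≡ 1204
1449^16 ≡ 1204^2 = 1449616 ≡ 416
1449^32 ≡ 416^2 = 173056 ≡ 2775
1449^64 ≡ 2775^2 = 7700625 ≡ 1750
1449^128 ≡ 1750^2 = 3062500 ≡ 1065
1449^256 ≡ 1065^2 = 1134225 ≡ 226
R · y^e ≡ 1785·226 = 403410 ≡ 1257 (mod 3623)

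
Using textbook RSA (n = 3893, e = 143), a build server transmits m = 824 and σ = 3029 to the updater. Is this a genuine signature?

forged

σ^2 ≡ 3029^2 = 9174841 ≡ 2933
σ^4 ≡ 2933^2 = 8602489 ≡ 2852
σ^8 ≡ 2852^2 = 8133904 ≡ 1427
σ^16 ≡ 1427^2 = 2036329 ≡ 290
σ^32 ≡ 290^2 = 84100 ≡ 2347
σ^64 ≡ 2347^2 = 5508409 ≡ 3707
σ^128 ≡ 3707^2 = 13741849 ≡ 3452
143 = 128 + 8 + 4 + 2 + 1, so σ^143 ≡ 3452·1427·2852·2933·3029 ≡ 1689 (mod 3893)
The recovered value 1689 does not match the digest 824.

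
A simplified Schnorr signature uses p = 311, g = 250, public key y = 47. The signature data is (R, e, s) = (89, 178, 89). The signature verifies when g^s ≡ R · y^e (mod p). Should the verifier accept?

g^s mod p:
250^2 = 62500 ≡ 300
250^4 ≡ 300^2 = 90000 ≡ 121
250^8 ≡ 121^2 = 14641 ≡ 24
250^16 ≡ 24^2 = 576 ≡ 265
250^32 ≡ 265^2 = 70225 ≡ 250
250^64 ≡ 250^2 = 62500 ≡ 300
89 = 64 + 16 + 8 + 1, so 250^89 ≡ 300·265·24·250 ≡ 18 (mod 311)
R · y^e mod p:
47^2 = 2209 ≡ 32
47^4 ≡ 32^2 = 1024 ≡ 91
47^8 ≡ 91^2 = 8281 ≡ 195
47^16 ≡ 195^2 = 38025 ≡ 83
47^32 ≡ 83^2 = 6889 ≡ 47
47^64 ≡ 47^2 = 2209 ≡ 32
47^128 ≡ 32^2 = 1024 ≡ 91
178 = 128 + 32 + 16 + 2, so 47^178 ≡ 91·47·83·32 ≡ 126 (mod 311)
89·126 = 11214 ≡ 18 (mod 311)
18 ≡ 18 (mod 311); signature holds.

accept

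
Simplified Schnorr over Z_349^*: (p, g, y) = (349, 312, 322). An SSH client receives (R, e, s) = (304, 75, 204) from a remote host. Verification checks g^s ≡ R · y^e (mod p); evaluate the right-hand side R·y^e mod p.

322^2 = 103684 ≡ 31
322^4 ≡ 31^2 = 961 ≡ 263
322^8 ≡ 263^2 = 69169 ≡ 67
322^16 ≡ 67^2 = 4489 ≡ 301
322^32 ≡ 301^2 = 90601 ≡ 210
322^64 ≡ 210^2 = 44100 ≡ 126
75 = 64 + 8 + 2 + 1, so 322^75 ≡ 126·67·31·322 ≡ 249 (mod 349)
R · y^e ≡ 304·249 = 75696 ≡ 312 (mod 349)

312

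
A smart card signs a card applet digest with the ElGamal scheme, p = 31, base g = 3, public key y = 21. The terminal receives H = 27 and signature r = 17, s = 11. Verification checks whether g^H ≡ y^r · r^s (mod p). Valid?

no

Left side g^H mod p:
3^2 = 9
3^4 ≡ 9^2 = 81 ≡ 19
3^8 ≡ 19^2 = 361 ≡ 20
3^16 ≡ 20^2 = 400 ≡ 28
27 = 16 + 8 + 2 + 1, so 3^27 ≡ 28·20·9·3 ≡ 23 (mod 31)
Right side y^r · r^s mod p:
21^2 = 441 ≡ 7
21^4 ≡ 7^2 = 49 ≡ 18
21^8 ≡ 18^2 = 324 ≡ 14
21^16 ≡ 14^2 = 196 ≡ 10
17 = 16 + 1, so 21^17 ≡ 10·21 ≡ 24 (mod 31)
17^2 = 289 ≡ 10
17^4 ≡ 10^2 = 100 ≡ 7
17^8 ≡ 7^2 = 49 ≡ 18
11 = 8 + 2 + 1, so 17^11 ≡ 18·10·17 ≡ 22 (mod 31)
24·22 = 528 ≡ 1 (mod 31)
23 ≠ 1, so verification fails.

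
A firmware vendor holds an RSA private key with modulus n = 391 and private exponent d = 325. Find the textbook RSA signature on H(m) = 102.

17

(H(m))^325 mod 391 = 17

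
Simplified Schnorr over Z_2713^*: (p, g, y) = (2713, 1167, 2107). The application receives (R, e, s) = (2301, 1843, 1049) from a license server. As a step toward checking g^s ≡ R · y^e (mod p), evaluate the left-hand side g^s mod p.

2492

1167^2 = 1361889 ≡ 2676
1167^4 ≡ 2676^2 = 7160976 ≡ 1369
1167^8 ≡ 1369^2 = 1874161 ≡ 2191
1167^16 ≡ 2191^2 = 4800481 ≡ 1184
1167^32 ≡ 1184^2 = 1401856 ≡ 1948
1167^64 ≡ 1948^2 = 3794704 ≡ 1930
1167^128 ≡ 1930^2 = 3724900 ≡ 2664
1167^256 ≡ 2664^2 = 7096896 ≡ 2401
1167^512 ≡ 2401^2 = 5764801 ≡ 2389
1167^1024 ≡ 2389^2 = 5707321 ≡ 1882
1049 = 1024 + 16 + 8 + 1, so 1167^1049 ≡ 1882·1184·2191·1167 ≡ 2492 (mod 2713)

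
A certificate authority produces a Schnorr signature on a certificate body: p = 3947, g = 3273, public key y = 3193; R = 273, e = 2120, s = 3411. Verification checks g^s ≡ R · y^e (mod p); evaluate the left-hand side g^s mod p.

2578

3273^2 = 10712529 ≡ 371
3273^4 ≡ 371^2 = 137641 ≡ 3443
3273^8 ≡ 3443^2 = 11854249 ≡ 1408
3273^16 ≡ 1408^2 = 1982464 ≡ 1070
3273^32 ≡ 1070^2 = 1144900 ≡ 270
3273^64 ≡ 270^2 = 72900 ≡ 1854
3273^128 ≡ 1854^2 = 3437316 ≡ 3426
3273^256 ≡ 3426^2 = 11737476 ≡ 3045
3273^512 ≡ 3045^2 = 9272025 ≡ 522
3273^1024 ≡ 522^2 = 272484 ≡ 141
3273^2048 ≡ 141^2 = 19881 ≡ 146
3411 = 2048 + 1024 + 256 + 64 + 16 + 2 + 1, so 3273^3411 ≡ 146·141·3045·1854·1070·371·3273 ≡ 2578 (mod 3947)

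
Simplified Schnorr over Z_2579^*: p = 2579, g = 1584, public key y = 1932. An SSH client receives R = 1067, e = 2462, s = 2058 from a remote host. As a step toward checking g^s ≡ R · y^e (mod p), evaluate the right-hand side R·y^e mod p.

594

1932^2 = 3732624 ≡ 811
1932^4 ≡ 811^2 = 657721 ≡ 76
1932^8 ≡ 76^2 = 5776 ≡ 618
1932^16 ≡ 618^2 = 381924 ≡ 232
1932^32 ≡ 232^2 = 53824 ≡ 2244
1932^64 ≡ 2244^2 = 5035536 ≡ 1328
1932^128 ≡ 1328^2 = 1763584 ≡ 2127
1932^256 ≡ 2127^2 = 4524129 ≡ 563
1932^512 ≡ 563^2 = 316969 ≡ 2331
1932^1024 ≡ 2331^2 = 5433561 ≡ 2187
1932^2048 ≡ 2187^2 = 4782969 ≡ 1503
2462 = 2048 + 256 + 128 + 16 + 8 + 4 + 2, so 1932^2462 ≡ 1503·563·2127·232·618·76·811 ≡ 1197 (mod 2579)
R · y^e ≡ 1067·1197 = 1277199 ≡ 594 (mod 2579)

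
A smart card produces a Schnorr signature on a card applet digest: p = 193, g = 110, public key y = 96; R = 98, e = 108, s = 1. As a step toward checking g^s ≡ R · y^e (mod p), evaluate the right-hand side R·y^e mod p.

96^2 = 9216 ≡ 145
96^4 ≡ 145^2 = 21025 ≡ 181
96^8 ≡ 181^2 = 32761 ≡ 144
96^16 ≡ 144^2 = 20736 ≡ 85
96^32 ≡ 85^2 = 7225 ≡ 84
96^64 ≡ 84^2 = 7056 ≡ 108
108 = 64 + 32 + 8 + 4, so 96^108 ≡ 108·84·144·181 ≡ 9 (mod 193)
R · y^e ≡ 98·9 = 882 ≡ 110 (mod 193)

110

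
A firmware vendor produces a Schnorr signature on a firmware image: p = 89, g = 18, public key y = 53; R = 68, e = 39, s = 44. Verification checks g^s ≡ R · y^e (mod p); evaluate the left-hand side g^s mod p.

1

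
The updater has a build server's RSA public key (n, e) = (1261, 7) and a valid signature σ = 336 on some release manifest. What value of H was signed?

σ^7 mod 1261 = 1198

1198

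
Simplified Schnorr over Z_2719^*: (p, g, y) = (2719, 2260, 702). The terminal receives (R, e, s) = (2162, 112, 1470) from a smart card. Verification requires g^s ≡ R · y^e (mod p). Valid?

no

g^s mod p:
2260^2 = 5107600 ≡ 1318
2260^4 ≡ 1318^2 = 1737124 ≡ 2402
2260^8 ≡ 2402^2 = 5769604 ≡ 2605
2260^16 ≡ 2605^2 = 6786025 ≡ 2120
2260^32 ≡ 2120^2 = 4494400 ≡ 2612
2260^64 ≡ 2612^2 = 6822544 ≡ 573
2260^128 ≡ 573^2 = 328329 ≡ 2049
2260^256 ≡ 2049^2 = 4198401 ≡ 265
2260^512 ≡ 265^2 = 70225 ≡ 2250
2260^1024 ≡ 2250^2 = 5062500 ≡ 2441
1470 = 1024 + 256 + 128 + 32 + 16 + 8 + 4 + 2, so 2260^1470 ≡ 2441·265·2049·2612·2120·2605·2402·1318 ≡ 741 (mod 2719)
R · y^e mod p:
702^2 = 492804 ≡ 665
702^4 ≡ 665^2 = 442225 ≡ 1747
702^8 ≡ 1747^2 = 3052009 ≡ 1291
702^16 ≡ 1291^2 = 1666681 ≡ 2653
702^32 ≡ 2653^2 = 7038409 ≡ 1637
702^64 ≡ 1637^2 = 2679769 ≡ 1554
112 = 64 + 32 + 16, so 702^112 ≡ 1554·1637·2653 ≡ 982 (mod 2719)
2162·982 = 2123084 ≡ 2264 (mod 2719)
741 ≠ 2264; the check fails.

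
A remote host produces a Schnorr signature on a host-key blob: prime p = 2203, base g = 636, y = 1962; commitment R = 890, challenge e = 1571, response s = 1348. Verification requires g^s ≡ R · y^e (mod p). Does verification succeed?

passes

g^s mod p:
636^1348 mod 2203 = 269
R · y^e mod p:
1962^1571 mod 2203 = 1082
890·1082 = 962980 ≡ 269 (mod 2203)
269 ≡ 269 (mod 2203); signature holds.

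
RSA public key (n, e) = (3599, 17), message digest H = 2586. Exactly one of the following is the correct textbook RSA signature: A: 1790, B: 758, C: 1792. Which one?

C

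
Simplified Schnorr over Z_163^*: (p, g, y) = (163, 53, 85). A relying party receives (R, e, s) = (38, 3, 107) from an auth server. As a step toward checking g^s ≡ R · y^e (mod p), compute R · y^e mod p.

40

85^2 = 7225 ≡ 53
3 = 2 + 1, so 85^3 ≡ 53·85 ≡ 104 (mod 163)
R · y^e ≡ 38·104 = 3952 ≡ 40 (mod 163)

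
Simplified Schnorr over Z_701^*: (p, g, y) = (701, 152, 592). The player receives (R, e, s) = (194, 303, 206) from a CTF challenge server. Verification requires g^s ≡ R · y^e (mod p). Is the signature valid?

valid

g^s mod p:
152^2 = 23104 ≡ 672
152^4 ≡ 672^2 = 451584 ≡ 140
152^8 ≡ 140^2 = 19600 ≡ 673
152^16 ≡ 673^2 = 452929 ≡ 83
152^32 ≡ 83^2 = 6889 ≡ 580
152^64 ≡ 580^2 = 336400 ≡ 621
152^128 ≡ 621^2 = 385641 ≡ 91
206 = 128 + 64 + 8 + 4 + 2, so 152^206 ≡ 91·621·673·140·672 ≡ 386 (mod 701)
R · y^e mod p:
592^2 = 350464 ≡ 665
592^4 ≡ 665^2 = 442225 ≡ 595
592^8 ≡ 595^2 = 354025 ≡ 20
592^16 ≡ 20^2 = 400
592^32 ≡ 400^2 = 160000 ≡ 172
592^64 ≡ 172^2 = 29584 ≡ 142
592^128 ≡ 142^2 = 20164 ≡ 536
592^256 ≡ 536^2 = 287296 ≡ 587
303 = 256 + 32 + 8 + 4 + 2 + 1, so 592^303 ≡ 587·172·20·595·665·592 ≡ 544 (mod 701)
194·544 = 105536 ≡ 386 (mod 701)
386 ≡ 386 (mod 701); signature holds.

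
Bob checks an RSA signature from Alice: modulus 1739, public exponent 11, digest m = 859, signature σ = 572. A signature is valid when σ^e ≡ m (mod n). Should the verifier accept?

Squares mod 1739: σ^1≡572, σ^2≡252, σ^4≡900, σ^8≡1365
11 = 8 + 2 + 1, so σ^11 ≡ 1365·252·572 ≡ 883 (mod 1739)
σ^11 mod 1739 = 883, but m = 859.

reject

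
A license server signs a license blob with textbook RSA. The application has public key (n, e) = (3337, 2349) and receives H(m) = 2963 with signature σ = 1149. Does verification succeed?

σ^2349 mod 3337 = 2963
2963 = H(m), so the signature checks out.

passes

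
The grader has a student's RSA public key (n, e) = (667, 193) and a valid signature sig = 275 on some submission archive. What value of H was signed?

sig^2 ≡ 275^2 = 75625 ≡ 254
sig^4 ≡ 254^2 = 64516 ≡ 484
sig^8 ≡ 484^2 = 234256 ≡ 139
sig^16 ≡ 139^2 = 19321 ≡ 645
sig^32 ≡ 645^2 = 416025 ≡ 484
sig^64 ≡ 484^2 = 234256 ≡ 139
sig^128 ≡ 139^2 = 19321 ≡ 645
193 = 128 + 64 + 1, so sig^193 ≡ 645·139·275 ≡ 137 (mod 667)

137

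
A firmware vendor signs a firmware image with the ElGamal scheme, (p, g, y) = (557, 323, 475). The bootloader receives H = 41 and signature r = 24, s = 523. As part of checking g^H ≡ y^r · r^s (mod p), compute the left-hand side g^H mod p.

323^2 = 104329 ≡ 170
323^4 ≡ 170^2 = 28900 ≡ 493
323^8 ≡ 493^2 = 243049 ≡ 197
323^16 ≡ 197^2 = 38809 ≡ 376
323^32 ≡ 376^2 = 141376 ≡ 455
41 = 32 + 8 + 1, so 323^41 ≡ 455·197·323 ≡ 359 (mod 557)

359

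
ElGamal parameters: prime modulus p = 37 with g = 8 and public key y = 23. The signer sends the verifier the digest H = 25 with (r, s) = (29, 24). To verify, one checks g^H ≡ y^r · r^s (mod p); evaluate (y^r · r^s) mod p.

8

23^29 mod 37 = 8
29^24 mod 37 = 1
y^r · r^s ≡ 8·1 = 8 ≡ 8 (mod 37)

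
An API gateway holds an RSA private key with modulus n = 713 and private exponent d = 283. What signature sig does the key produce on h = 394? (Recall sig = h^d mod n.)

Squares mod 713: h^1≡394, h^2≡515, h^4≡702, h^8≡121, h^16≡381, h^32≡422, h^64≡547, h^128≡462, h^256≡257
283 = 256 + 16 + 8 + 2 + 1, so h^283 ≡ 257·381·121·515·394 ≡ 75 (mod 713)

75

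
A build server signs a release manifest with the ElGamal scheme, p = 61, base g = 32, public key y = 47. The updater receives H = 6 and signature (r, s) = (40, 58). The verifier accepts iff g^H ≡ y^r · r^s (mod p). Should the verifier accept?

Left side g^H mod p:
32^2 = 1024 ≡ 48
32^4 ≡ 48^2 = 2304 ≡ 47
6 = 4 + 2, so 32^6 ≡ 47·48 ≡ 60 (mod 61)
Right side y^r · r^s mod p:
47^2 = 2209 ≡ 13
47^4 ≡ 13^2 = 169 ≡ 47
47^8 ≡ 47^2 = 2209 ≡ 13
47^16 ≡ 13^2 = 169 ≡ 47
47^32 ≡ 47^2 = 2209 ≡ 13
40 = 32 + 8, so 47^40 ≡ 13·13 ≡ 47 (mod 61)
40^2 = 1600 ≡ 14
40^4 ≡ 14^2 = 196 ≡ 13
40^8 ≡ 13^2 = 169 ≡ 47
40^16 ≡ 47^2 = 2209 ≡ 13
40^32 ≡ 13^2 = 169 ≡ 47
58 = 32 + 16 + 8 + 2, so 40^58 ≡ 47·13·47·14 ≡ 48 (mod 61)
47·48 = 2256 ≡ 60 (mod 61)
60 ≡ 60 (mod 61), so the signature is genuine.

accept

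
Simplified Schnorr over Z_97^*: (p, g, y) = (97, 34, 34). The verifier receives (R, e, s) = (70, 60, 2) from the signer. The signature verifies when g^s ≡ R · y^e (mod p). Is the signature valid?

valid

g^s mod p:
34^2 mod 97 = 89
R · y^e mod p:
34^60 mod 97 = 47
70·47 = 3290 ≡ 89 (mod 97)
89 ≡ 89 (mod 97); signature holds.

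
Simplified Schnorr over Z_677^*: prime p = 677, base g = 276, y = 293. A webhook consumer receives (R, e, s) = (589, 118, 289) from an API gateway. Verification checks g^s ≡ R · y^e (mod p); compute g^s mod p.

319

276^289 mod 677 = 319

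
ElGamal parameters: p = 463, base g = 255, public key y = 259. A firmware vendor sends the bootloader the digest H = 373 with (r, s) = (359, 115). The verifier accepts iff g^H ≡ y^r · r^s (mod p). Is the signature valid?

valid

Left side g^H mod p:
Squares mod 463: 255^1≡255, 255^2≡205, 255^4≡355, 255^8≡89, 255^16≡50, 255^32≡185, 255^64≡426, 255^128≡443, 255^256≡400
373 = 256 + 64 + 32 + 16 + 4 + 1, so 255^373 ≡ 400·426·185·50·355·255 ≡ 29 (mod 463)
Right side y^r · r^s mod p:
Squares mod 463: 259^1≡259, 259^2≡409, 259^4≡138, 259^8≡61, 259^16≡17, 259^32≡289, 259^64≡181, 259^128≡351, 259^256≡43
359 = 256 + 64 + 32 + 4 + 2 + 1, so 259^359 ≡ 43·181·289·138·409·259 ≡ 351 (mod 463)
Squares mod 463: 359^1≡359, 359^2≡167, 359^4≡109, 359^8≡306, 359^16≡110, 359^32≡62, 359^64≡140
115 = 64 + 32 + 16 + 2 + 1, so 359^115 ≡ 140·62·110·167·359 ≡ 409 (mod 463)
351·409 = 143559 ≡ 29 (mod 463)
29 ≡ 29 (mod 463), so the signature is genuine.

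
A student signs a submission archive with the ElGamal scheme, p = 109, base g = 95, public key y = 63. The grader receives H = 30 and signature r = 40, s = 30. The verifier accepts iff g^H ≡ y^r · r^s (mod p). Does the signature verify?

verifies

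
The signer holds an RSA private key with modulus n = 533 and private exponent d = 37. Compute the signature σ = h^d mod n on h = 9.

h^2 ≡ 9^2 = 81
h^4 ≡ 81^2 = 6561 ≡ 165
h^8 ≡ 165^2 = 27225 ≡ 42
h^16 ≡ 42^2 = 1764 ≡ 165
h^32 ≡ 165^2 = 27225 ≡ 42
37 = 32 + 4 + 1, so h^37 ≡ 42·165·9 ≡ 9 (mod 533)

9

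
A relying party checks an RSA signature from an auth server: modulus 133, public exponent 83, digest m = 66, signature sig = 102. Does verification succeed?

fails

sig^2 ≡ 102^2 = 10404 ≡ 30
sig^4 ≡ 30^2 = 900 ≡ 102
sig^8 ≡ 102^2 = 10404 ≡ 30
sig^16 ≡ 30^2 = 900 ≡ 102
sig^32 ≡ 102^2 = 10404 ≡ 30
sig^64 ≡ 30^2 = 900 ≡ 102
83 = 64 + 16 + 2 + 1, so sig^83 ≡ 102·102·30·102 ≡ 30 (mod 133)
30 ≠ 66, so verification fails.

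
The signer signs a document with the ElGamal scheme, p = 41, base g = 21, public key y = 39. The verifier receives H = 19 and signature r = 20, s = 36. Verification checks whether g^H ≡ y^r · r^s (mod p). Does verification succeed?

fails

Left side g^H mod p:
21^19 mod 41 = 2
Right side y^r · r^s mod p:
39^20 mod 41 = 1
20^36 mod 41 = 16
1·16 = 16 ≡ 16 (mod 41)
2 ≠ 16, so verification fails.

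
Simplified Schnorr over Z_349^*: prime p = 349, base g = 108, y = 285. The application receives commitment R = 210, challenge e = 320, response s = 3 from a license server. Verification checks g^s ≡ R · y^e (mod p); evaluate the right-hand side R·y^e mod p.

171

285^2 = 81225 ≡ 257
285^4 ≡ 257^2 = 66049 ≡ 88
285^8 ≡ 88^2 = 7744 ≡ 66
285^16 ≡ 66^2 = 4356 ≡ 168
285^32 ≡ 168^2 = 28224 ≡ 304
285^64 ≡ 304^2 = 92416 ≡ 280
285^128 ≡ 280^2 = 78400 ≡ 224
285^256 ≡ 224^2 = 50176 ≡ 269
320 = 256 + 64, so 285^320 ≡ 269·280 ≡ 285 (mod 349)
R · y^e ≡ 210·285 = 59850 ≡ 171 (mod 349)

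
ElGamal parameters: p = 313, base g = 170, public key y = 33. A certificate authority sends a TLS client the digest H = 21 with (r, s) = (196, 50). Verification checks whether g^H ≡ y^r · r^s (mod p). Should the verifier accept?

Left side g^H mod p:
170^2 = 28900 ≡ 104
170^4 ≡ 104^2 = 10816 ≡ 174
170^8 ≡ 174^2 = 30276 ≡ 228
170^16 ≡ 228^2 = 51984 ≡ 26
21 = 16 + 4 + 1, so 170^21 ≡ 26·174·170 ≡ 39 (mod 313)
Right side y^r · r^s mod p:
33^2 = 1089 ≡ 150
33^4 ≡ 150^2 = 22500 ≡ 277
33^8 ≡ 277^2 = 76729 ≡ 44
33^16 ≡ 44^2 = 1936 ≡ 58
33^32 ≡ 58^2 = 3364 ≡ 234
33^64 ≡ 234^2 = 54756 ≡ 294
33^128 ≡ 294^2 = 86436 ≡ 48
196 = 128 + 64 + 4, so 33^196 ≡ 48·294·277 ≡ 280 (mod 313)
196^2 = 38416 ≡ 230
196^4 ≡ 230^2 = 52900 ≡ 3
196^8 ≡ 3^2 = 9
196^16 ≡ 9^2 = 81
196^32 ≡ 81^2 = 6561 ≡ 301
50 = 32 + 16 + 2, so 196^50 ≡ 301·81·230 ≡ 235 (mod 313)
280·235 = 65800 ≡ 70 (mod 313)
39 ≠ 70, so verification fails.

reject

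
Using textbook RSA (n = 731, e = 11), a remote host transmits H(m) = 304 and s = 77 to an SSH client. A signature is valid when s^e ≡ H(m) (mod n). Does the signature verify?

s^2 ≡ 77^2 = 5929 ≡ 81
s^4 ≡ 81^2 = 6561 ≡ 713
s^8 ≡ 713^2 = 508369 ≡ 324
11 = 8 + 2 + 1, so s^11 ≡ 324·81·77 ≡ 304 (mod 731)
304 = H(m), so the signature checks out.

verifies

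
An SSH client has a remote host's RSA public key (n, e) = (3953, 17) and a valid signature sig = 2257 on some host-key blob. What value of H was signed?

sig^2 ≡ 2257^2 = 5094049 ≡ 2585
sig^4 ≡ 2585^2 = 6682225 ≡ 1655
sig^8 ≡ 1655^2 = 2739025 ≡ 3549
sig^16 ≡ 3549^2 = 12595401 ≡ 1143
17 = 16 + 1, so sig^17 ≡ 1143·2257 ≡ 2395 (mod 3953)

2395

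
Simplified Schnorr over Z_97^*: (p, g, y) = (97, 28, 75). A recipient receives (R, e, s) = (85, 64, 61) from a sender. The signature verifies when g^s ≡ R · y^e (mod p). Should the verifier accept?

g^s mod p:
28^2 = 784 ≡ 8
28^4 ≡ 8^2 = 64
28^8 ≡ 64^2 = 4096 ≡ 22
28^16 ≡ 22^2 = 484 ≡ 96
28^32 ≡ 96^2 = 9216 ≡ 1
61 = 32 + 16 + 8 + 4 + 1, so 28^61 ≡ 1·96·22·64·28 ≡ 55 (mod 97)
R · y^e mod p:
75^2 = 5625 ≡ 96
75^4 ≡ 96^2 = 9216 ≡ 1
75^8 ≡ 1^2 = 1
75^16 ≡ 1^2 = 1
75^32 ≡ 1^2 = 1
75^64 ≡ 1^2 = 1
85·1 = 85 ≡ 85 (mod 97)
55 ≠ 85; the check fails.

reject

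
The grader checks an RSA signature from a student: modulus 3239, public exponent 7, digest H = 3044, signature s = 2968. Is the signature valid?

valid

Squares mod 3239: s^1≡2968, s^2≡2183, s^4≡920
7 = 4 + 2 + 1, so s^7 ≡ 920·2183·2968 ≡ 3044 (mod 3239)
s^7 mod 3239 = 3044 matches H.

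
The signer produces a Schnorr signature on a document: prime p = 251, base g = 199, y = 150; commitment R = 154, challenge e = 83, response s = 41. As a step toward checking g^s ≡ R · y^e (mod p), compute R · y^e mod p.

165

Squares mod 251: 150^1≡150, 150^2≡161, 150^4≡68, 150^8≡106, 150^16≡192, 150^32≡218, 150^64≡85
83 = 64 + 16 + 2 + 1, so 150^83 ≡ 85·192·161·150 ≡ 19 (mod 251)
R · y^e ≡ 154·19 = 2926 ≡ 165 (mod 251)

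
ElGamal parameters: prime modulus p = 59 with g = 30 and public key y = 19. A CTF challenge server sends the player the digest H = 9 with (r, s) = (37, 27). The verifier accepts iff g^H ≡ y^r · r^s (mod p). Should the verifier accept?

Left side g^H mod p:
30^2 = 900 ≡ 15
30^4 ≡ 15^2 = 225 ≡ 48
30^8 ≡ 48^2 = 2304 ≡ 3
9 = 8 + 1, so 30^9 ≡ 3·30 ≡ 31 (mod 59)
Right side y^r · r^s mod p:
19^2 = 361 ≡ 7
19^4 ≡ 7^2 = 49
19^8 ≡ 49^2 = 2401 ≡ 41
19^16 ≡ 41^2 = 1681 ≡ 29
19^32 ≡ 29^2 = 841 ≡ 15
37 = 32 + 4 + 1, so 19^37 ≡ 15·49·19 ≡ 41 (mod 59)
37^2 = 1369 ≡ 12
37^4 ≡ 12^2 = 144 ≡ 26
37^8 ≡ 26^2 = 676 ≡ 27
37^16 ≡ 27^2 = 729 ≡ 21
27 = 16 + 8 + 2 + 1, so 37^27 ≡ 21·27·12·37 ≡ 54 (mod 59)
41·54 = 2214 ≡ 31 (mod 59)
31 ≡ 31 (mod 59), so the signature is genuine.

accept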